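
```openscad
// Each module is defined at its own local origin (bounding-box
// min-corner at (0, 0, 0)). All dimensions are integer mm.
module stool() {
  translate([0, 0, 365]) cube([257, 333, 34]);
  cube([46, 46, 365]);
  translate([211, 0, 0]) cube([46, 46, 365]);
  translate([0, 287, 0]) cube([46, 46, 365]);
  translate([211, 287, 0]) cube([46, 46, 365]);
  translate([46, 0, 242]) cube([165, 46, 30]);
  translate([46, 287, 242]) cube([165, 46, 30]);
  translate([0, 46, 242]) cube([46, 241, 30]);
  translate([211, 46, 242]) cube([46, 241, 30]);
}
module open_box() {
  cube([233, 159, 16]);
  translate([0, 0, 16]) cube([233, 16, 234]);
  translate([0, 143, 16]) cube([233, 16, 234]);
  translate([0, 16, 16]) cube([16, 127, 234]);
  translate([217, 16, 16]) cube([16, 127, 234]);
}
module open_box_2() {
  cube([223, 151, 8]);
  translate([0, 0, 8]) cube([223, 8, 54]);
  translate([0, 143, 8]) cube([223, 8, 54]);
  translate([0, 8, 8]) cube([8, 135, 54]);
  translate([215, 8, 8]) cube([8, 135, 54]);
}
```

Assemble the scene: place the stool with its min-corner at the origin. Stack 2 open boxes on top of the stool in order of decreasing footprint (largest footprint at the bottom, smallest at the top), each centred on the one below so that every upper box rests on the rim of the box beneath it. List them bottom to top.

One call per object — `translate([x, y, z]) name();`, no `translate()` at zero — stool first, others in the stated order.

stool();
translate([12, 87, 399]) open_box();
translate([17, 91, 649]) open_box_2();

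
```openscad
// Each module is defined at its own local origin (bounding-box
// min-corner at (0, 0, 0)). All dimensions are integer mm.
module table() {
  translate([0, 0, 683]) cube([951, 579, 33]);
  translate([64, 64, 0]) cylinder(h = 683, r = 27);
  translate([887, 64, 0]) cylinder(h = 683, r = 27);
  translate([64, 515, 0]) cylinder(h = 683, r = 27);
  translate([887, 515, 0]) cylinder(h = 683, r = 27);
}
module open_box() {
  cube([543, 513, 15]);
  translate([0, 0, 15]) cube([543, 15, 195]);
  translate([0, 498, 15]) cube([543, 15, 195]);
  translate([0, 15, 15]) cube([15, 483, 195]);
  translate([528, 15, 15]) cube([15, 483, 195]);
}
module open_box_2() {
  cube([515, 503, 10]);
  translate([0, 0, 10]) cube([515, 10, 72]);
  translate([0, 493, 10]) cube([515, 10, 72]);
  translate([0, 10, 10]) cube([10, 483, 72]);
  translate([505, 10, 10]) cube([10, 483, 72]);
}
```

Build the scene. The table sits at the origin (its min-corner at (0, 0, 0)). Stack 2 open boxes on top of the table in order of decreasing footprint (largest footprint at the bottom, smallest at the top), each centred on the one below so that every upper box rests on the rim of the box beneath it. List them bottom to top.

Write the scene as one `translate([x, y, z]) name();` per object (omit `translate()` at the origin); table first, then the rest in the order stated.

table();
translate([204, 33, 716]) open_box();
translate([218, 38, 926]) open_box_2();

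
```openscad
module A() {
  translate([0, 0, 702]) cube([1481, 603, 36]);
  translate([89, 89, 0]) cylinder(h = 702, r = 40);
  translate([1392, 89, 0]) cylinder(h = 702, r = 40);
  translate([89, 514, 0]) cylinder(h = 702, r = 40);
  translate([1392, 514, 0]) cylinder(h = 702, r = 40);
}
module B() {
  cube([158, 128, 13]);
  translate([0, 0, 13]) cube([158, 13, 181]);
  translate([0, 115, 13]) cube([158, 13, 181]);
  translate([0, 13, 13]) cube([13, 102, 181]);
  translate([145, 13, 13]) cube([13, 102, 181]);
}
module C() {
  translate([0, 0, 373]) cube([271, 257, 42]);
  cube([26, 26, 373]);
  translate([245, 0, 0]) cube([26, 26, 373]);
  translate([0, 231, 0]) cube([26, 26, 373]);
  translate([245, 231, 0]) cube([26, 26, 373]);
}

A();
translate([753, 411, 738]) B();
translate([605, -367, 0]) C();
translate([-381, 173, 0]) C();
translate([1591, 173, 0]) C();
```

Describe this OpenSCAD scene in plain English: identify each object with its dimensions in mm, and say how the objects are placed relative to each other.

A is a rectangular dining table. The top is 1481×603×36 mm with its upper surface at z = 738 mm. It stands on four round legs of 80 mm diameter, each leg's bounding box inset 49 mm from the nearest pair of top edges, running from the floor to the underside of the top.

B is an open storage box with external size 158×128×194 mm and wall thickness 13 mm (the base is also 13 mm thick). The base covers the whole footprint; the four walls stand on the base, with the y-facing walls full-width and the x-facing walls fitting between their inner faces.

C is a four-legged stool. The seat is a 271×257×42 mm slab whose top surface is at z = 415 mm; four square legs, each 26×26 mm in cross-section, run from the floor (z = 0) to the underside of the seat, each flush with a corner of the seat.

The open box is on top of the table. Three stools sit around the table at the −y, −x, +x sides.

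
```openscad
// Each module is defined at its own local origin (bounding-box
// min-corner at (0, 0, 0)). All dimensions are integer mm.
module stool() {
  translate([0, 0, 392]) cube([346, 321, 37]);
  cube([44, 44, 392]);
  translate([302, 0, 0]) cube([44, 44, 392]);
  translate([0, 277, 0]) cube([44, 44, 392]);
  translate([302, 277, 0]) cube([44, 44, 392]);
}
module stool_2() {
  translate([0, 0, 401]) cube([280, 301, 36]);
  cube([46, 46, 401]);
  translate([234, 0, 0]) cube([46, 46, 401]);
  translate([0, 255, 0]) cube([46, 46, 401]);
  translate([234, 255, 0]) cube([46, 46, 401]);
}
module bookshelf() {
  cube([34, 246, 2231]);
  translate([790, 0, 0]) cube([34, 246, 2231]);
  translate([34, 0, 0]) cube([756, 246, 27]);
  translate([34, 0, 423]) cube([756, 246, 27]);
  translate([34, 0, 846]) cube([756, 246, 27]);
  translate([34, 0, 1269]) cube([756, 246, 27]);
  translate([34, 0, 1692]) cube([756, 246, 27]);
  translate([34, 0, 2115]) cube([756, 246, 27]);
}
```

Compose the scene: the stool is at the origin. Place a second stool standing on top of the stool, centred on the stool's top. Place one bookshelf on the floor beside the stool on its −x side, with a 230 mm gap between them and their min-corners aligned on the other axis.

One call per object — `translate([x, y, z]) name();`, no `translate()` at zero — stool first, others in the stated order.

stool();
translate([33, 10, 429]) stool_2();
translate([-1054, 0, 0]) bookshelf();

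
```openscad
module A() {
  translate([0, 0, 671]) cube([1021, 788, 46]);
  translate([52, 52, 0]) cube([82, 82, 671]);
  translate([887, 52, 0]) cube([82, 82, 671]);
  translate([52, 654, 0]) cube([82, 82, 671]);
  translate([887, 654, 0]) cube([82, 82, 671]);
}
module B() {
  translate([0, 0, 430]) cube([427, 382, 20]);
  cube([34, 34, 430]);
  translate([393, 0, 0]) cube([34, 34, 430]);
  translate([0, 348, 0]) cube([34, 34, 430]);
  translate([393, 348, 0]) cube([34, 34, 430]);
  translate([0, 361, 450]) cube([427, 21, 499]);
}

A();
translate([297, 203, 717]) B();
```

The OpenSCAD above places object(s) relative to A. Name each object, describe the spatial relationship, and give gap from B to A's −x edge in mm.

A is a table. B is a chair. The chair is on top of the table, centred. The gap from the chair to the table's −x edge is 297 mm.

The chair's min-x is at 297; the table's min-x is 0; gap = 297 mm.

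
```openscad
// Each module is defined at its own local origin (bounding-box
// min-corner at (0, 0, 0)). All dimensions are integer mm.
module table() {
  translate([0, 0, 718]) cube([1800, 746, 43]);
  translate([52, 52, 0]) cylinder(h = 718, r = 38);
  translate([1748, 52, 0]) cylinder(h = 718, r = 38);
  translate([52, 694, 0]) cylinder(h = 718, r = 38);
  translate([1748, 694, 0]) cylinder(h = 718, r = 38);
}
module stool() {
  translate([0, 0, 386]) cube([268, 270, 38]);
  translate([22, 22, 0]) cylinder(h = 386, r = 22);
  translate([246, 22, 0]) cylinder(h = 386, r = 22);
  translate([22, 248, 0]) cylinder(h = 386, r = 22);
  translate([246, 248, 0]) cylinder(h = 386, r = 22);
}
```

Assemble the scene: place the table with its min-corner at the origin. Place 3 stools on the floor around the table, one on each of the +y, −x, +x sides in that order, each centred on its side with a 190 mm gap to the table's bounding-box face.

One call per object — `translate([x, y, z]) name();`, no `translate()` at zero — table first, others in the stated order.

table();
translate([766, 936, 0]) stool();
translate([-458, 238, 0]) stool();
translate([1990, 238, 0]) stool();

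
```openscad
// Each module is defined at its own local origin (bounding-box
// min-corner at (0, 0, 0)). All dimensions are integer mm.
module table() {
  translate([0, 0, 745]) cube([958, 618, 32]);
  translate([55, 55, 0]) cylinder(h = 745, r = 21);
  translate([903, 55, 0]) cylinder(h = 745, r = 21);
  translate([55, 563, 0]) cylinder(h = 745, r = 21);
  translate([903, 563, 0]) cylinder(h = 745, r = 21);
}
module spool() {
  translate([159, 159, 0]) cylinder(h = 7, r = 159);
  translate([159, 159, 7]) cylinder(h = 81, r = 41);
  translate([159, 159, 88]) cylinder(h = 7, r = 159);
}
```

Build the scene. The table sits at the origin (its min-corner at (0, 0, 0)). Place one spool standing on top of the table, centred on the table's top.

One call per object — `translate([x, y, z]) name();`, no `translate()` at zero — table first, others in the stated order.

table();
translate([320, 150, 777]) spool();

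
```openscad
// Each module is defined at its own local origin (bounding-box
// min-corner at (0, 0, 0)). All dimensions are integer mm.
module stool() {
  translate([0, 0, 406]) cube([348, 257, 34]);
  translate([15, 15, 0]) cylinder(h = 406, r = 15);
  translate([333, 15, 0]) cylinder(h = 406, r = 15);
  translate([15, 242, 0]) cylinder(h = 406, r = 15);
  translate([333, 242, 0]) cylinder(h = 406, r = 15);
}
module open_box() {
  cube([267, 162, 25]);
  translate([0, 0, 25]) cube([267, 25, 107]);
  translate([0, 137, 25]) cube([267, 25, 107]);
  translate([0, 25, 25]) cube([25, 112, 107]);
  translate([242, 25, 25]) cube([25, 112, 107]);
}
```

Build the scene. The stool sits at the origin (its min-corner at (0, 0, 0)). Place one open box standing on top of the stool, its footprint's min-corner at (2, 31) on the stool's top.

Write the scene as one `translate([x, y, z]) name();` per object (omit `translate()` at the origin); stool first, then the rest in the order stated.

stool();
translate([2, 31, 440]) open_box();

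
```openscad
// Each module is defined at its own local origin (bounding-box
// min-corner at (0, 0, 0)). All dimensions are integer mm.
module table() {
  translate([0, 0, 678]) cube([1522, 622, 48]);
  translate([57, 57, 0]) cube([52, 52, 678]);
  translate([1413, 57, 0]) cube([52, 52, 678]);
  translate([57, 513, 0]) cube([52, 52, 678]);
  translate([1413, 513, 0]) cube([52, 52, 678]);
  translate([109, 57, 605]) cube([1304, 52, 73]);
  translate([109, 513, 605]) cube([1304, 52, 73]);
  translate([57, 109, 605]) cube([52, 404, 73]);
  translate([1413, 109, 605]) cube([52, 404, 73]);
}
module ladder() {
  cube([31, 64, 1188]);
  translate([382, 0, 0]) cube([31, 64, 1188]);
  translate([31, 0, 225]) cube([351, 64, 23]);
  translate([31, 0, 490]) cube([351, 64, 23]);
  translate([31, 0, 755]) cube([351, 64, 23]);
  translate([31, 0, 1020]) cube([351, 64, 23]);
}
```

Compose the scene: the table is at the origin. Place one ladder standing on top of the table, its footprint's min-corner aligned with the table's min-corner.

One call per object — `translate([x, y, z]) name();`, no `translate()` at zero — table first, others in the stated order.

table();
translate([0, 0, 726]) ladder();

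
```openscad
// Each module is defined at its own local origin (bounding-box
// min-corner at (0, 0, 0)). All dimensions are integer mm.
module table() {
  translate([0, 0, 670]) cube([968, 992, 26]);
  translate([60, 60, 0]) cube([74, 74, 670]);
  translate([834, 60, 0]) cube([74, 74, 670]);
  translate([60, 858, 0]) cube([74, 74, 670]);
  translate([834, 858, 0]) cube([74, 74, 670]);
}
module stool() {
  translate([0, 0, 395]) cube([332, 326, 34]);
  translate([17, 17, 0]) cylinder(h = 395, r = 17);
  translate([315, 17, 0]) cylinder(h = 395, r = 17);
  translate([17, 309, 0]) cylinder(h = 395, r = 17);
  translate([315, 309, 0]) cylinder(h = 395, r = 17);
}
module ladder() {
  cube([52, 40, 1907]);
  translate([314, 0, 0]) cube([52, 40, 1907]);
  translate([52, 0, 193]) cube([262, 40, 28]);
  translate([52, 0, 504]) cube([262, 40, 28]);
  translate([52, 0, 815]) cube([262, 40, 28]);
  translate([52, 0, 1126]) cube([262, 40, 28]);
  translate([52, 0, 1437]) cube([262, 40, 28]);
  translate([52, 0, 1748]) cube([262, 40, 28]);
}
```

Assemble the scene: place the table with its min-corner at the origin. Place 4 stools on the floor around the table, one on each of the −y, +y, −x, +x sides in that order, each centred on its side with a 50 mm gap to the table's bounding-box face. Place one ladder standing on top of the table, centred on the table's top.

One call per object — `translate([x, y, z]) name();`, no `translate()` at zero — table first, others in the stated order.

table();
translate([318, -376, 0]) stool();
translate([318, 1042, 0]) stool();
translate([-382, 333, 0]) stool();
translate([1018, 333, 0]) stool();
translate([301, 476, 696]) ladder();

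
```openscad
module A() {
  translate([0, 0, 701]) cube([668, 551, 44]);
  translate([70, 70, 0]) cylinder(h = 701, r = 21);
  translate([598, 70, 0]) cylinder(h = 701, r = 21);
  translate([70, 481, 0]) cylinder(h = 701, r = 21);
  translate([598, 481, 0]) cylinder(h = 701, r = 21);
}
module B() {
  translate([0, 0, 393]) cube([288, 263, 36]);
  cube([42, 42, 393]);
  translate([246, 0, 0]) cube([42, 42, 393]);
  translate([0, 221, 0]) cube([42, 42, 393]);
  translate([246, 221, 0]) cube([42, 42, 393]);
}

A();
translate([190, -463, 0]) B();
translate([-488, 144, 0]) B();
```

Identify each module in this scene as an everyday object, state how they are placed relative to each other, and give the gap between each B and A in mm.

Each stool's nearest face is 200 mm from the table's bounding box.

A is a table. B is a stool. Two stools sit around the table at the −y, −x sides. The gap between each stool and the table is 200 mm.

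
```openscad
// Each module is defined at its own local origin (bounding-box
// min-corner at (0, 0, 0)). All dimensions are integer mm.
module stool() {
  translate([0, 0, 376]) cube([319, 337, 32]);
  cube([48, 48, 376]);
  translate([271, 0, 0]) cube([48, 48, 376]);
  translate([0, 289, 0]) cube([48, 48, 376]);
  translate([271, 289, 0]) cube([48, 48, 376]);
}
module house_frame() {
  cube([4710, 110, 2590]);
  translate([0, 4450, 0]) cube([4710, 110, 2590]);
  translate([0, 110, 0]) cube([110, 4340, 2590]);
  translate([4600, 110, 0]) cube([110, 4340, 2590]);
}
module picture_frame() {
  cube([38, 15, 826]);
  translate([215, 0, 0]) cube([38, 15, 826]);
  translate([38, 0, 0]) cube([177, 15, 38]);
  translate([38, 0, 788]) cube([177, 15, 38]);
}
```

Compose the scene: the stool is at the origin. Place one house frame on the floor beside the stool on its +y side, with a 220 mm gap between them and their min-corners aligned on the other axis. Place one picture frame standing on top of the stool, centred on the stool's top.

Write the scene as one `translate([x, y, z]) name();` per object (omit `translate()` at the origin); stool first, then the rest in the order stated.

stool();
translate([0, 557, 0]) house_frame();
translate([33, 161, 408]) picture_frame();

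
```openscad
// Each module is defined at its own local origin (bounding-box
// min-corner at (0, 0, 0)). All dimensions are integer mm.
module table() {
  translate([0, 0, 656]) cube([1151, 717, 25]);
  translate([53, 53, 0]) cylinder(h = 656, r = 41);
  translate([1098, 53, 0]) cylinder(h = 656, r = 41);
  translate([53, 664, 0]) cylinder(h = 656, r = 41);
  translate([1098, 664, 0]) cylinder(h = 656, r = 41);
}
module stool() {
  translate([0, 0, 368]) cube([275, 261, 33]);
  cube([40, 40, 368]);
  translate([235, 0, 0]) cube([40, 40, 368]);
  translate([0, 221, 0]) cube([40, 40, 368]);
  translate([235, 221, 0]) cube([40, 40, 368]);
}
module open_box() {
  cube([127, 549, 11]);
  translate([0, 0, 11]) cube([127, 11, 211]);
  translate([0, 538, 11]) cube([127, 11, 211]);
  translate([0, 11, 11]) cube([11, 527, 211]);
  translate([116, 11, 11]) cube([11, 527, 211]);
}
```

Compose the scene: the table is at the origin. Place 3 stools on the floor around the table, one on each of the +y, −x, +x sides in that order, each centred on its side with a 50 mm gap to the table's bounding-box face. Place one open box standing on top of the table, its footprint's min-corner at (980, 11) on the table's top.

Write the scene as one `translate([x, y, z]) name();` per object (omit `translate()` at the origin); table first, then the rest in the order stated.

table();
translate([438, 767, 0]) stool();
translate([-325, 228, 0]) stool();
translate([1201, 228, 0]) stool();
translate([980, 11, 681]) open_box();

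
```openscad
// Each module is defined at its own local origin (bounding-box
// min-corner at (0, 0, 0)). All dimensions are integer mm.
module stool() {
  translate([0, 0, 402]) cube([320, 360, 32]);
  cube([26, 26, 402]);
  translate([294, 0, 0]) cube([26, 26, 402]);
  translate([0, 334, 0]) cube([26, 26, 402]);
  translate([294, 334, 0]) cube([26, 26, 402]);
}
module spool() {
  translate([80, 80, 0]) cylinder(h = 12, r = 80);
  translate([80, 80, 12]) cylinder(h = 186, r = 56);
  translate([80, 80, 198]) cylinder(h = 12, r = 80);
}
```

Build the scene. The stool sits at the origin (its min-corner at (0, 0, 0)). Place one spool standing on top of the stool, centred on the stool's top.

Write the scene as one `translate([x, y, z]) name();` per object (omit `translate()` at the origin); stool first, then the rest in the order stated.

stool();
translate([80, 100, 434]) spool();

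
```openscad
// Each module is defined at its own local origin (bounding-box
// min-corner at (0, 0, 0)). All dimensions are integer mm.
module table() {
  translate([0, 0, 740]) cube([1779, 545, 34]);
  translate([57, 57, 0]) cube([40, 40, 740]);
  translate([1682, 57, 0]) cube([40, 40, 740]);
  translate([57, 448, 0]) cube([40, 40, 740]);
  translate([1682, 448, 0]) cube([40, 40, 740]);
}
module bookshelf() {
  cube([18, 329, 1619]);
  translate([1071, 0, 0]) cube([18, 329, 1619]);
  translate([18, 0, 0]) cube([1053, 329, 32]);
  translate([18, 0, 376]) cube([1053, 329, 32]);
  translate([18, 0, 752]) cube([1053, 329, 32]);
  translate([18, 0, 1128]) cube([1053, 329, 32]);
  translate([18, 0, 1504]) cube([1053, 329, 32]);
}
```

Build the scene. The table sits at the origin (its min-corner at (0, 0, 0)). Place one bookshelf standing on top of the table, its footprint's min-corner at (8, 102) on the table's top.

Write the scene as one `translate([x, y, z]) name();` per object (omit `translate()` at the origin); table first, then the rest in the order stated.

table();
translate([8, 102, 774]) bookshelf();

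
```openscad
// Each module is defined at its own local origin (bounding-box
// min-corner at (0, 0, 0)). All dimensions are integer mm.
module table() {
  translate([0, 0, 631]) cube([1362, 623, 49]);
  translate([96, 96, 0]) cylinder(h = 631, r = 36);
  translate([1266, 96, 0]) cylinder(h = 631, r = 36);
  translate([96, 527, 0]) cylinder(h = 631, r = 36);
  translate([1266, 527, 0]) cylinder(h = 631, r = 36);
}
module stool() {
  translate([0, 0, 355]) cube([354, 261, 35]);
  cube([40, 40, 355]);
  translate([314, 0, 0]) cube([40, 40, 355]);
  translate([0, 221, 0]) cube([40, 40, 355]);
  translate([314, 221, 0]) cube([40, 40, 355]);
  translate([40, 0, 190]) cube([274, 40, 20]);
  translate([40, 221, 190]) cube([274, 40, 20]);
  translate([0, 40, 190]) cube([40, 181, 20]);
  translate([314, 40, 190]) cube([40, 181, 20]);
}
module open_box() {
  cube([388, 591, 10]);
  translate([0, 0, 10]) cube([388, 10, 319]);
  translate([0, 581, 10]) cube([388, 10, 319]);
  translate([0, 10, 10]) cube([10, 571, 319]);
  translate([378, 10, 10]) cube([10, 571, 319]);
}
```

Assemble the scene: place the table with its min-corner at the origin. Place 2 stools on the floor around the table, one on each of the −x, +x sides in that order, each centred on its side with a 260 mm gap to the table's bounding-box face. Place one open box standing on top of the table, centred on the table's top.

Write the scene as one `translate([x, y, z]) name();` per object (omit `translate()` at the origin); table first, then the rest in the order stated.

table();
translate([-614, 181, 0]) stool();
translate([1622, 181, 0]) stool();
translate([487, 16, 680]) open_box();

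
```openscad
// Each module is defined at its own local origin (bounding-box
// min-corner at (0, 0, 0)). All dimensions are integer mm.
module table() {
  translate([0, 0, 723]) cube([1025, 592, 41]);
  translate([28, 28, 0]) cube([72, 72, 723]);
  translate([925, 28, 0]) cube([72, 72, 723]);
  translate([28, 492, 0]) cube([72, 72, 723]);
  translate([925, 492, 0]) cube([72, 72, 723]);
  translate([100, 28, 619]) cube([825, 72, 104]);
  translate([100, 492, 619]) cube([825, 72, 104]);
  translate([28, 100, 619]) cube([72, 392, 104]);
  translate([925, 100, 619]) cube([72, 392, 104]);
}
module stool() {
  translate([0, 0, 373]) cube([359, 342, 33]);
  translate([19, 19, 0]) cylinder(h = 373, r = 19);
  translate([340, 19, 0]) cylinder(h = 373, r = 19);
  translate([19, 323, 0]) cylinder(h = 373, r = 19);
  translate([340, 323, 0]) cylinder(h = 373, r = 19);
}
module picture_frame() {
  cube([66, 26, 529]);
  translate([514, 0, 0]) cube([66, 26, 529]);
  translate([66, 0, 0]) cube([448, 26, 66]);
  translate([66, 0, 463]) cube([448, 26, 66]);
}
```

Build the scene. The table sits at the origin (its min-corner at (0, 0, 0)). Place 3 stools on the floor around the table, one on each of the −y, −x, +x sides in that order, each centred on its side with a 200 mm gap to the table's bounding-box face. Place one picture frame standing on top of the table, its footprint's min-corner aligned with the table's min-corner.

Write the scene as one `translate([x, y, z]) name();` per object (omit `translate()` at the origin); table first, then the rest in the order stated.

table();
translate([333, -542, 0]) stool();
translate([-559, 125, 0]) stool();
translate([1225, 125, 0]) stool();
translate([0, 0, 764]) picture_frame();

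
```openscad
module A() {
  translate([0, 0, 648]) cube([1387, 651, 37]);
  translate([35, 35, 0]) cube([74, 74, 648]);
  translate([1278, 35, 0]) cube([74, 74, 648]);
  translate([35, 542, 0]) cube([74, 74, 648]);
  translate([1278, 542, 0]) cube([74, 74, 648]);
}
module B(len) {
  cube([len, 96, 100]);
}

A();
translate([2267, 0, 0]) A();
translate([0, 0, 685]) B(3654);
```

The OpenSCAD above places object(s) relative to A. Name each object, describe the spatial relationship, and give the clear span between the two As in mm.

A is a table. B is a beam. A beam spans the tops of two tables. The clear span between the two tables is 880 mm.

Second table starts at x = 2267; first ends at x = 1387; clear span = 2267 − 1387 = 880 mm.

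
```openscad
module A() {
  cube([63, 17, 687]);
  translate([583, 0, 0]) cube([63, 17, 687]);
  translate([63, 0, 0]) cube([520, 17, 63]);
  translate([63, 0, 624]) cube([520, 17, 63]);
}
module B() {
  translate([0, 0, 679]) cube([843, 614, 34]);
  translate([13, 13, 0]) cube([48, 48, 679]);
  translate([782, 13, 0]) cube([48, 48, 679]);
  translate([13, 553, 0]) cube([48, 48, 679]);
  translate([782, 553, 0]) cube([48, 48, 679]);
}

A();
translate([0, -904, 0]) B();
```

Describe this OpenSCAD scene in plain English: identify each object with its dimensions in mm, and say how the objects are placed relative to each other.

A is a picture frame with a 520×561 mm rectangular opening (x by z) and a uniform 63 mm border on every side. Frame depth is 17 mm along y. It is built from two vertical stiles running the full outside height and two horizontal rails spanning the gap between the stiles.

B is a table: top 843 mm (x) × 614 mm (y), 34 mm thick, upper face at z = 713 mm, on four 48×48 mm square legs, each inset 13 mm from the nearest pair of top edges, running from z = 0 to the bottom of the top.

The table is on the floor beside the picture frame on its −y side.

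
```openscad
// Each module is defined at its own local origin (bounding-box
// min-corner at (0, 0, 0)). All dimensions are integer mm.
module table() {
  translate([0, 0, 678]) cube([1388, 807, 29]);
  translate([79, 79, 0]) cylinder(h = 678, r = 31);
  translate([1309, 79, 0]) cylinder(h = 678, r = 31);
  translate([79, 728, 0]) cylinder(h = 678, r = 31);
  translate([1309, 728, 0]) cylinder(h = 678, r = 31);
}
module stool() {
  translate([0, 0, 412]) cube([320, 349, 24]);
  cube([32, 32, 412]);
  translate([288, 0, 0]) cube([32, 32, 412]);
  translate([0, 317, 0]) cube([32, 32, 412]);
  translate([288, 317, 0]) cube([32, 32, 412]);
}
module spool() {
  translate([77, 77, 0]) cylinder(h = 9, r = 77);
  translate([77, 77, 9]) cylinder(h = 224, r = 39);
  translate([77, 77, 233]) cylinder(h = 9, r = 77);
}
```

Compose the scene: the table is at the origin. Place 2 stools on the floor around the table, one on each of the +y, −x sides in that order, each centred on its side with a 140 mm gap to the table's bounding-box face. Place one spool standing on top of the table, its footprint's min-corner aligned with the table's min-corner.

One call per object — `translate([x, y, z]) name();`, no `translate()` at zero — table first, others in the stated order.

table();
translate([534, 947, 0]) stool();
translate([-460, 229, 0]) stool();
translate([0, 0, 707]) spool();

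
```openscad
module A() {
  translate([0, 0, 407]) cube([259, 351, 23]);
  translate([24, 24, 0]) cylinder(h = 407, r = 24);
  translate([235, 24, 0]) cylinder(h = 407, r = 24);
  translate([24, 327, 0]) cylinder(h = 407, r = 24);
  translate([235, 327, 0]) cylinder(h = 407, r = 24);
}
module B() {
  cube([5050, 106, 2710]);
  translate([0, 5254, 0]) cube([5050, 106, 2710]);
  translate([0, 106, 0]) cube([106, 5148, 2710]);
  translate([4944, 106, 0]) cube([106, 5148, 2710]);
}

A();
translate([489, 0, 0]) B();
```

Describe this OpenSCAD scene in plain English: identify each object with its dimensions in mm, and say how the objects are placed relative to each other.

A is a four-legged stool. The seat is a 259×351×23 mm slab whose top surface is at z = 430 mm; four round legs, each 48 mm in diameter, run from the floor (z = 0) to the underside of the seat, each leg's axis is inset half a diameter from the nearest pair of seat edges (so the leg's bounding box is flush with the corner).

B is a box-shaped house frame (walls only): outside footprint 5050×5360 mm, wall height 2710 mm, wall thickness 106 mm. The two y-facing walls run the full x-width; the two x-facing walls fit between the inner faces of the y-facing walls.

The house frame is on the floor beside the stool on its +x side.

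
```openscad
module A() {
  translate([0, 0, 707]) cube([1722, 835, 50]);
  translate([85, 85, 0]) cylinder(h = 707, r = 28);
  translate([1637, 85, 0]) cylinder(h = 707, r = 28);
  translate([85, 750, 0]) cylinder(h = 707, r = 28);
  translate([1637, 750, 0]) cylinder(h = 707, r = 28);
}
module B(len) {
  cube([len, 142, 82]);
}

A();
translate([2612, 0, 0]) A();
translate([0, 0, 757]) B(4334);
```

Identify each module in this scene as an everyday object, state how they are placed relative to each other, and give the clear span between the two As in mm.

A is a table. B is a beam. A beam spans the tops of two tables. The clear span between the two tables is 890 mm.

Second table starts at x = 2612; first ends at x = 1722; clear span = 2612 − 1722 = 890 mm.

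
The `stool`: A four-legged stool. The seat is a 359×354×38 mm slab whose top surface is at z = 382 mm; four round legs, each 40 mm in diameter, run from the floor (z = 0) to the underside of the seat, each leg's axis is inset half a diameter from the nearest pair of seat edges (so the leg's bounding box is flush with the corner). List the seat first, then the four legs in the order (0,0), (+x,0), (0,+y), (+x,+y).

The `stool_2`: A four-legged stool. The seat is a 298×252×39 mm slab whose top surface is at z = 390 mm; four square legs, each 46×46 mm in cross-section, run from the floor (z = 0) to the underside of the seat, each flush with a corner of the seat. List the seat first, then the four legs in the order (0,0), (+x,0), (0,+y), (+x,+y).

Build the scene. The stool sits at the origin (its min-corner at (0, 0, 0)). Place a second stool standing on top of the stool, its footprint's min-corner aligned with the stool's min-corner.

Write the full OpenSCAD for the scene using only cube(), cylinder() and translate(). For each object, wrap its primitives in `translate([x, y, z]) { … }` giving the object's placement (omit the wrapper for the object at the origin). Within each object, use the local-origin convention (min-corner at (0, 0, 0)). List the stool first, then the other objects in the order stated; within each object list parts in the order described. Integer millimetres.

translate([0, 0, 344]) cube([359, 354, 38]);
translate([20, 20, 0]) cylinder(h = 344, r = 20);
translate([339, 20, 0]) cylinder(h = 344, r = 20);
translate([20, 334, 0]) cylinder(h = 344, r = 20);
translate([339, 334, 0]) cylinder(h = 344, r = 20);
translate([0, 0, 382]) {
  translate([0, 0, 351]) cube([298, 252, 39]);
  cube([46, 46, 351]);
  translate([252, 0, 0]) cube([46, 46, 351]);
  translate([0, 206, 0]) cube([46, 46, 351]);
  translate([252, 206, 0]) cube([46, 46, 351]);
}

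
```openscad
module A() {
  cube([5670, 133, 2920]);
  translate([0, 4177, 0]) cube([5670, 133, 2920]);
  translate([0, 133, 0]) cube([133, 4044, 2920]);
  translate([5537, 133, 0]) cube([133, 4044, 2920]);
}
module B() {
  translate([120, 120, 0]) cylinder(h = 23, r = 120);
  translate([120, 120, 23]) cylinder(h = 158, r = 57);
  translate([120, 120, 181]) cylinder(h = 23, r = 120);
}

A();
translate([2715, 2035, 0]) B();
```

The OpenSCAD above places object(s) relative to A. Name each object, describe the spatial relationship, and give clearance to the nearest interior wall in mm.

A is a house frame. B is a spool. The spool sits inside the house frame, centred. The clearance to the nearest interior wall is 1902 mm.

Clearances: x = 2582, y = 1902; minimum 1902 mm.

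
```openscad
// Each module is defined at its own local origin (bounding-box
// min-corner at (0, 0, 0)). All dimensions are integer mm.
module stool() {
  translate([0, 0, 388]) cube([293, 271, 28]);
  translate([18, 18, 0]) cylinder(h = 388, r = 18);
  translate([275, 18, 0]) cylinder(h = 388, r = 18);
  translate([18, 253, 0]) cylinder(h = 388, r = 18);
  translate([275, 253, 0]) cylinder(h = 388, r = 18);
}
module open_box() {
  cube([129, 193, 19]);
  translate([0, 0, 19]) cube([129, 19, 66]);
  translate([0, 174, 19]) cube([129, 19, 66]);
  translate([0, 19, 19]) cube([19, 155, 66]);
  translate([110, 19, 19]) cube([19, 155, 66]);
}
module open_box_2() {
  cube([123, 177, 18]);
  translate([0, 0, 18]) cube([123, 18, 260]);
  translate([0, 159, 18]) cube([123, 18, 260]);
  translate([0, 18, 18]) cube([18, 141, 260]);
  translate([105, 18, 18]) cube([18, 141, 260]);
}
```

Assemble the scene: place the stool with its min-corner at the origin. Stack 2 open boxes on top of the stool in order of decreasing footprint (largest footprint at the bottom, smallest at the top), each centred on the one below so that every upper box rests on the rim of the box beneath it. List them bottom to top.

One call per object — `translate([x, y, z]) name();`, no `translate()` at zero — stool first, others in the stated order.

stool();
translate([82, 39, 416]) open_box();
translate([85, 47, 501]) open_box_2();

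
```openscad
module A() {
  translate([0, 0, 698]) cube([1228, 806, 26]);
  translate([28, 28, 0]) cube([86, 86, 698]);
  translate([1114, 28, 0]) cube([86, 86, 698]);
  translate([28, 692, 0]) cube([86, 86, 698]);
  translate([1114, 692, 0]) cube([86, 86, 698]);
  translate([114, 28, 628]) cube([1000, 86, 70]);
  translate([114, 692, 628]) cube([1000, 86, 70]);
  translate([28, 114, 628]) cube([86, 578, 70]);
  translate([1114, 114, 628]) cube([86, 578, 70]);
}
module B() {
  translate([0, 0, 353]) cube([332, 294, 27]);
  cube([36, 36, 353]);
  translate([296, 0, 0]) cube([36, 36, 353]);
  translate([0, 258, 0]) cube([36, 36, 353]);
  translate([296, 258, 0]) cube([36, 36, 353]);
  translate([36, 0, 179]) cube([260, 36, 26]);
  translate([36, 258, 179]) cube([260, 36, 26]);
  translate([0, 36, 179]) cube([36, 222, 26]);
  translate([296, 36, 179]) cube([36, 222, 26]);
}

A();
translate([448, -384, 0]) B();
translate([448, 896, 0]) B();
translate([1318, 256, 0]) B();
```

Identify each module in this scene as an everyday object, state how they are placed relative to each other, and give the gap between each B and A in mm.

A is a table. B is a stool. Three stools sit around the table at the −y, +y, +x sides. The gap between each stool and the table is 90 mm.

Each stool's nearest face is 90 mm from the table's bounding box.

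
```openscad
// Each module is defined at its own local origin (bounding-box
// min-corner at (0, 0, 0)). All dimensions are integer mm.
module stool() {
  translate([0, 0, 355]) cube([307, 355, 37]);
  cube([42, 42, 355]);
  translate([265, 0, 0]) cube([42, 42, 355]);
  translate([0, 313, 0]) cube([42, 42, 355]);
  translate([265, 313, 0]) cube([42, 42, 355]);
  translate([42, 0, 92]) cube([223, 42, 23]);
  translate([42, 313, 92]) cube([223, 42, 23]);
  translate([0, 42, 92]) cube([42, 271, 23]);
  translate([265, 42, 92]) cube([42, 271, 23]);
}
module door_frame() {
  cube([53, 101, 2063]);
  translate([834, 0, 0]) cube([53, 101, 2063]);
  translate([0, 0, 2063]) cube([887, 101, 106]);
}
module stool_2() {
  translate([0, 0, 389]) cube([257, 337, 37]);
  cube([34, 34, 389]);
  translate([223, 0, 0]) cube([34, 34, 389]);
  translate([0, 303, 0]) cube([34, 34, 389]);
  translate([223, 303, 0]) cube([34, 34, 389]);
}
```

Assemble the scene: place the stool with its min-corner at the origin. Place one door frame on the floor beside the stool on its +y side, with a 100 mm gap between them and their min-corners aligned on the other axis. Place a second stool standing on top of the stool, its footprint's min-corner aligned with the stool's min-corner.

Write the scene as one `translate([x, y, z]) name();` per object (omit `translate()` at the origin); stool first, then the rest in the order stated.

stool();
translate([0, 455, 0]) door_frame();
translate([0, 0, 392]) stool_2();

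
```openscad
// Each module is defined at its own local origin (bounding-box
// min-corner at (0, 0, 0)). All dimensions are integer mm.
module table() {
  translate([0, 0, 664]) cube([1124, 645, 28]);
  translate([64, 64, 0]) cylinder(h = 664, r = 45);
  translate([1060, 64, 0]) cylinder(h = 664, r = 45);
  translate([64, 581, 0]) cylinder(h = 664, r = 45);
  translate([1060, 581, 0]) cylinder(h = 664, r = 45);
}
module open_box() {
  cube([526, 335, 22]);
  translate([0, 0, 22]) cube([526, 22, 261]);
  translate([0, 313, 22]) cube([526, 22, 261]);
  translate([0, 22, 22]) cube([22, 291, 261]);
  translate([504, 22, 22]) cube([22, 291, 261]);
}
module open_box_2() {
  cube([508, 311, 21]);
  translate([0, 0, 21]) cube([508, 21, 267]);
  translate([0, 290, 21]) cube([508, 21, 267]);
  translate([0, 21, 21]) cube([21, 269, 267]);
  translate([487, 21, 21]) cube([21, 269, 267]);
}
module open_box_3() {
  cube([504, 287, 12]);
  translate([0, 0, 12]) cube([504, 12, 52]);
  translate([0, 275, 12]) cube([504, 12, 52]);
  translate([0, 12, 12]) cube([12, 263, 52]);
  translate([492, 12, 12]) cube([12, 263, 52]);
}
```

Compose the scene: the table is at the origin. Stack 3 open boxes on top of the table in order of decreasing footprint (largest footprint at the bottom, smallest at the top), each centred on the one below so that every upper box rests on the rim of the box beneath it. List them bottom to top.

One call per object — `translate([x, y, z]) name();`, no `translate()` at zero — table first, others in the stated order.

table();
translate([299, 155, 692]) open_box();
translate([308, 167, 975]) open_box_2();
translate([310, 179, 1263]) open_box_3();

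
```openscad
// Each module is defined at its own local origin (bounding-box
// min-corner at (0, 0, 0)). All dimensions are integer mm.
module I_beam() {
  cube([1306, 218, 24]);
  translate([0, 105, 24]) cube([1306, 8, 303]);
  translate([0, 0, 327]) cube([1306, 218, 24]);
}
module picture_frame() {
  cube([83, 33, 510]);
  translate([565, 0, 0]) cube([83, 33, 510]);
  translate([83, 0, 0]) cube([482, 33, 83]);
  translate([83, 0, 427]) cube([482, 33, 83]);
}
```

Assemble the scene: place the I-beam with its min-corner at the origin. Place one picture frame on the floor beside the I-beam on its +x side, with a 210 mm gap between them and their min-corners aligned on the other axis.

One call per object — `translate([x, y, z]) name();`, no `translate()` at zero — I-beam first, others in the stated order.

I_beam();
translate([1516, 0, 0]) picture_frame();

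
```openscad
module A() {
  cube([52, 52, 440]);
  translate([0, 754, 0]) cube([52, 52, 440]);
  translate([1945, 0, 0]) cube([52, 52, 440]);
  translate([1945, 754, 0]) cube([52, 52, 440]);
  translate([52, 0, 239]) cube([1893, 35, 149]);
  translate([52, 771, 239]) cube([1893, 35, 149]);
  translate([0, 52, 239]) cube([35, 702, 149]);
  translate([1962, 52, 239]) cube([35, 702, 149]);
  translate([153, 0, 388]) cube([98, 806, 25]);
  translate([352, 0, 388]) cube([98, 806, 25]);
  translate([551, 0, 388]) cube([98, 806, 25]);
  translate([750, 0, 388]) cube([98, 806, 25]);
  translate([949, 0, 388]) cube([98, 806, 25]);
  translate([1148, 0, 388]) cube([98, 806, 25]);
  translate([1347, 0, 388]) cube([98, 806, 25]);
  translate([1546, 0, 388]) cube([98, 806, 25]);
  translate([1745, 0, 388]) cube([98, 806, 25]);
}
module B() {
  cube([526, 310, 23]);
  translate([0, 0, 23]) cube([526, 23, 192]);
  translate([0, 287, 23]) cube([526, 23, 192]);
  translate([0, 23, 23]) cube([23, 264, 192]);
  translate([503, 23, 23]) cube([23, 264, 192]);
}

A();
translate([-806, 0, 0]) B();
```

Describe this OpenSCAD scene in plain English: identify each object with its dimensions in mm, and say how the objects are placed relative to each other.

A is a bed frame 1997 mm long (x) by 806 mm wide (y). Four 52×52 mm corner posts, 440 mm tall, at the corners of the footprint. Four rails of 35 mm thickness and 149 mm height run between adjacent posts with their undersides at z = 239 mm, their outer faces flush with the outside of the frame (the two x-running rails run between the posts' inner faces; the two y-running rails run between the posts' inner faces). 9 slats, each 98 mm wide (x) and 25 mm thick, lie across the top of the two x-running rails, running the full 806 mm width of the frame in y; the slats are evenly spaced along x between the inner faces of the end posts with equal gaps (rounded down to the nearest mm) at the −x end and between each pair — any rounding remainder accumulates at the +x end.

B is an open-topped rectangular box: outside dimensions 526×310×215 mm, with a uniform wall and base thickness of 23 mm. The base is a full 526×310 slab on the floor; four walls sit on top of the base. The front and back walls (the −y and +y sides) span the full width; the two side walls fit between them.

The open box is on the floor beside the bed frame on its −x side.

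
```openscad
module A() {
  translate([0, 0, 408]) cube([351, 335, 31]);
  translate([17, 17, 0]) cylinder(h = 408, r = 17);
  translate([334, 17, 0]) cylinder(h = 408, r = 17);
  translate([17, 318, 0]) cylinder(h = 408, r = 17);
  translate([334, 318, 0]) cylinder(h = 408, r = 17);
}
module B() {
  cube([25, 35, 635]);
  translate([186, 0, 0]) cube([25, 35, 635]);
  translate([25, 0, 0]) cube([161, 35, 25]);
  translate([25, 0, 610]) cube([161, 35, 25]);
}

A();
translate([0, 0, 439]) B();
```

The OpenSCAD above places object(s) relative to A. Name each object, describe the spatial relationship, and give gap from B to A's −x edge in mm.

A is a stool. B is a picture frame. The picture frame is on top of the stool. The gap from the picture frame to the stool's −x edge is 0 mm.

The picture frame's min-x is at 0; the stool's min-x is 0; gap = 0 mm.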